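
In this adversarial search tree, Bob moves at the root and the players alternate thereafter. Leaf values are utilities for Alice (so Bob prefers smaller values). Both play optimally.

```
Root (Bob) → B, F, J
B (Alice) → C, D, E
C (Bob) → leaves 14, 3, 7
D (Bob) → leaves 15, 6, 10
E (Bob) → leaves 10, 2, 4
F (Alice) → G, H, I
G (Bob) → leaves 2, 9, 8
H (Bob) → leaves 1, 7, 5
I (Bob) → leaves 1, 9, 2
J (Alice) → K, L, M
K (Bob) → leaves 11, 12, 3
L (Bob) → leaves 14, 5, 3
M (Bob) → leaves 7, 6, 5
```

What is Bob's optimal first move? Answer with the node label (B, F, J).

F

C (Bob): min(14, 3, 7) = 3
D (Bob): min(15, 6, 10) = 6
E (Bob): min(10, 2, 4) = 2
B (Alice): max(3, 6, 2) = 6
G (Bob): min(2, 9, 8) = 2
H (Bob): min(1, 7, 5) = 1
I (Bob): min(1, 9, 2) = 1
F (Alice): max(2, 1, 1) = 2
K (Bob): min(11, 12, 3) = 3
L (Bob): min(14, 5, 3) = 3
M (Bob): min(7, 6, 5) = 5
J (Alice): max(3, 3, 5) = 5
Root (Bob): min(6, 2, 5) = 2
Bob picks the child with the lowest value: F (value 2).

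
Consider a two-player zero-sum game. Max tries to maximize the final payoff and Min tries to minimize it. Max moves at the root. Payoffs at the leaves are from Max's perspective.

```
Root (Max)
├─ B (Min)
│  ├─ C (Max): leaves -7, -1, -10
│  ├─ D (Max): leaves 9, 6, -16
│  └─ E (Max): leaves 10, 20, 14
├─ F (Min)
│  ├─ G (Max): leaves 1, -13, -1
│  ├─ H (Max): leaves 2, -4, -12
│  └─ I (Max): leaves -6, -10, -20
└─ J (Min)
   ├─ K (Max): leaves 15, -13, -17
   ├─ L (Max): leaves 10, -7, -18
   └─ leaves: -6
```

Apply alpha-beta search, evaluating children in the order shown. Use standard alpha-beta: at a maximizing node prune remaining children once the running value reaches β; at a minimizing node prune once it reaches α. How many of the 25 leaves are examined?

C [α=-∞,β=+∞]: v=-1
D [α=-∞,β=-1]: v=9 after child 1 ≥ β → β-cutoff, skip 2
E [α=-∞,β=-1]: v=10 after child 1 ≥ β → β-cutoff, skip 2
B [α=-∞,β=+∞]: v=-1
G [α=-1,β=+∞]: v=1
H [α=-1,β=1]: v=2 after child 1 ≥ β → β-cutoff, skip 2
I [α=-1,β=1]: v=-6
F [α=-1,β=+∞]: v=-6
K [α=-1,β=+∞]: v=15
L [α=-1,β=15]: v=10
J [α=-1,β=+∞]: v=-6
Root [α=-∞,β=+∞]: v=-1
Leaves evaluated: 19 of 25.

19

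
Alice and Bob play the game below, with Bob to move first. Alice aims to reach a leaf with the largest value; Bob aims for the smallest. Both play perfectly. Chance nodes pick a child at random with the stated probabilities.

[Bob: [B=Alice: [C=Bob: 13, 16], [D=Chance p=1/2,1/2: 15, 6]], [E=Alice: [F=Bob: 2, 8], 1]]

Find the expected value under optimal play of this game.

2

C (Bob): min(13, 16) = 13
D (Chance): 1/2·15 + 1/2·6 = 10.5
B (Alice): max(13, 10.5) = 13
F (Bob): min(2, 8) = 2
E (Alice): max(2, 1) = 2
Root (Bob): min(13, 2) = 2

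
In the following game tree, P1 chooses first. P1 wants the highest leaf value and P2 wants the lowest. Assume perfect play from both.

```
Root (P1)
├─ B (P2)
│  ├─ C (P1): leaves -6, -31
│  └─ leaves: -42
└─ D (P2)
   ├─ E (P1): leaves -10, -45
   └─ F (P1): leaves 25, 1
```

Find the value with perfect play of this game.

-10

C (P1): max(-6, -31) = -6
B (P2): min(-6, -42) = -42
E (P1): max(-10, -45) = -10
F (P1): max(25, 1) = 25
D (P2): min(-10, 25) = -10
Root (P1): max(-42, -10) = -10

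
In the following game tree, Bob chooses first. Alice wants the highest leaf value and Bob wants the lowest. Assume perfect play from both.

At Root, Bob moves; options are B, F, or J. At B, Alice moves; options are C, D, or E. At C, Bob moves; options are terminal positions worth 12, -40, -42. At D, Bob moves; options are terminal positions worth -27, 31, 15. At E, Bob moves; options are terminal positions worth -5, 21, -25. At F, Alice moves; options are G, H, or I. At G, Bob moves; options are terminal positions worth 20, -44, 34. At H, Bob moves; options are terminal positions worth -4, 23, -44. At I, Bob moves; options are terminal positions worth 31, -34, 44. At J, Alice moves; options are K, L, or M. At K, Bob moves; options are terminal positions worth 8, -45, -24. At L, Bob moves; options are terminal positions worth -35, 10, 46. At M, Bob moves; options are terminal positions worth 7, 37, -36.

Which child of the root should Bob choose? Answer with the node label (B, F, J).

C (Bob): min(12, -40, -42) = -42
D (Bob): min(-27, 31, 15) = -27
E (Bob): min(-5, 21, -25) = -25
B (Alice): max(-42, -27, -25) = -25
G (Bob): min(20, -44, 34) = -44
H (Bob): min(-4, 23, -44) = -44
I (Bob): min(31, -34, 44) = -34
F (Alice): max(-44, -44, -34) = -34
K (Bob): min(8, -45, -24) = -45
L (Bob): min(-35, 10, 46) = -35
M (Bob): min(7, 37, -36) = -36
J (Alice): max(-45, -35, -36) = -35
Root (Bob): min(-25, -34, -35) = -35
Bob picks the child with the lowest value: J (value -35).

J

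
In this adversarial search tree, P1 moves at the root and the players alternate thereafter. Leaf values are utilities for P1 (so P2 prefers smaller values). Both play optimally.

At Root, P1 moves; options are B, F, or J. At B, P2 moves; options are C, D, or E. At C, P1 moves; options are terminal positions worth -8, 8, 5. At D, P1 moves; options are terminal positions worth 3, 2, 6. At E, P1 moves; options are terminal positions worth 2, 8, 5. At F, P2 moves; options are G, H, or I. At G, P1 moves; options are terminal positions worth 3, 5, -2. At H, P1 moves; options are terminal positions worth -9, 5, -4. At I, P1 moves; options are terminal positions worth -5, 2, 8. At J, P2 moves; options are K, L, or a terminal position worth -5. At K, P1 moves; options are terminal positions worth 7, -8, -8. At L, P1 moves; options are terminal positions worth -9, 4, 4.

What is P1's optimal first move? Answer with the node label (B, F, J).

B

C (P1): max(-8, 8, 5) = 8
D (P1): max(3, 2, 6) = 6
E (P1): max(2, 8, 5) = 8
B (P2): min(8, 6, 8) = 6
G (P1): max(3, 5, -2) = 5
H (P1): max(-9, 5, -4) = 5
I (P1): max(-5, 2, 8) = 8
F (P2): min(5, 5, 8) = 5
K (P1): max(7, -8, -8) = 7
L (P1): max(-9, 4, 4) = 4
J (P2): min(7, 4, -5) = -5
Root (P1): max(6, 5, -5) = 6
P1 picks the child with the highest value: B (value 6).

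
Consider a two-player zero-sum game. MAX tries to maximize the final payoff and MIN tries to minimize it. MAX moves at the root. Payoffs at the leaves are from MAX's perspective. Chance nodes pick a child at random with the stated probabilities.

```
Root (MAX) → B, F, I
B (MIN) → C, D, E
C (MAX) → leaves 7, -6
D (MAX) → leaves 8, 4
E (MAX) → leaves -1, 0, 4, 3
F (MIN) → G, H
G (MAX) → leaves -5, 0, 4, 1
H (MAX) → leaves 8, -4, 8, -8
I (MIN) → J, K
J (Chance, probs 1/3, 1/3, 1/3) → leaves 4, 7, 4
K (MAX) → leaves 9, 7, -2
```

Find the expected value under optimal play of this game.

C (MAX): max(7, -6) = 7
D (MAX): max(8, 4) = 8
E (MAX): max(-1, 0, 4, 3) = 4
B (MIN): min(7, 8, 4) = 4
G (MAX): max(-5, 0, 4, 1) = 4
H (MAX): max(8, -4, 8, -8) = 8
F (MIN): min(4, 8) = 4
J (Chance): 1/3·4 + 1/3·7 + 1/3·4 = 5
K (MAX): max(9, 7, -2) = 9
I (MIN): min(5, 9) = 5
Root (MAX): max(4, 4, 5) = 5

5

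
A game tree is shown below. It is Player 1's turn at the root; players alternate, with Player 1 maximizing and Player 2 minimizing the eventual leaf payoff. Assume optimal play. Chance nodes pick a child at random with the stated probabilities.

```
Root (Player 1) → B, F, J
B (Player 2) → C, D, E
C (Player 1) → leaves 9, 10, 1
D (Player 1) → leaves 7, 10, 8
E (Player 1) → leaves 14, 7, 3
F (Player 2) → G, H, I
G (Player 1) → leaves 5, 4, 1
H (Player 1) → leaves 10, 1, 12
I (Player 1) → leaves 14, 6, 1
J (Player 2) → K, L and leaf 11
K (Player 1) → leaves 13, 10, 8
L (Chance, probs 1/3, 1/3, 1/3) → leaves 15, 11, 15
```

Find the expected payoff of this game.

11

C (Player 1): max(9, 10, 1) = 10
D (Player 1): max(7, 10, 8) = 10
E (Player 1): max(14, 7, 3) = 14
B (Player 2): min(10, 10, 14) = 10
G (Player 1): max(5, 4, 1) = 5
H (Player 1): max(10, 1, 12) = 12
I (Player 1): max(14, 6, 1) = 14
F (Player 2): min(5, 12, 14) = 5
K (Player 1): max(13, 10, 8) = 13
L (Chance): 1/3·15 + 1/3·11 + 1/3·15 = 13.67
J (Player 2): min(13, 13.67, 11) = 11
Root (Player 1): max(10, 5, 11) = 11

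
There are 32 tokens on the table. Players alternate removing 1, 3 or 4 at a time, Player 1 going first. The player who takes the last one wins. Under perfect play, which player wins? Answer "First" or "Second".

First

i:   0  1  2  3  4  5  6  7  8  9 10 11 12 13 14 15 16 17 18 19 20 21 22 23 24 25 26 27 28 29 30 31 32
     L  W  L  W  W  W  W  L  W  L  W  W  W  W  L  W  L  W  W  W  W  L  W  L  W  W  W  W  L  W  L  W  W
Position 32 is W, so the first player wins.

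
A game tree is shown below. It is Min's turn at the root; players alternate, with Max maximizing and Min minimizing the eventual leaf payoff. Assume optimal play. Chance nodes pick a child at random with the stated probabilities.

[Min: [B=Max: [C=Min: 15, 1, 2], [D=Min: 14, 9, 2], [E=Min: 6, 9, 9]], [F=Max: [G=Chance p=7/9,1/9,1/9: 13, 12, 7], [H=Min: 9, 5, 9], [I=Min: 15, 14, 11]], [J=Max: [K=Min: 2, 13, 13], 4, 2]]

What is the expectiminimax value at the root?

C (Min): min(15, 1, 2) = 1
D (Min): min(14, 9, 2) = 2
E (Min): min(6, 9, 9) = 6
B (Max): max(1, 2, 6) = 6
G (Chance): 7/9·13 + 1/9·12 + 1/9·7 = 12.22
H (Min): min(9, 5, 9) = 5
I (Min): min(15, 14, 11) = 11
F (Max): max(12.22, 5, 11) = 12.22
K (Min): min(2, 13, 13) = 2
J (Max): max(2, 4, 2) = 4
Root (Min): min(6, 12.22, 4) = 4

4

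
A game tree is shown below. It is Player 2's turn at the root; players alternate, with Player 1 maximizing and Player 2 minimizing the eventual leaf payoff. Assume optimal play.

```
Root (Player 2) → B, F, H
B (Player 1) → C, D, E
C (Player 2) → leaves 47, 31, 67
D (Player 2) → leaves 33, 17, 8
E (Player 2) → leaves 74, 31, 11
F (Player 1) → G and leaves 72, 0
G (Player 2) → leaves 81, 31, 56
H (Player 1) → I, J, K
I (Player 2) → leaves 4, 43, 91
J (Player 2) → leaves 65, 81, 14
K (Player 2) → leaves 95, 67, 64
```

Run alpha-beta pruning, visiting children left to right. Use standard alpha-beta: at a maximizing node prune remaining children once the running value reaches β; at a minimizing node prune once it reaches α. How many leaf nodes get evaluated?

19

C [α=-∞,β=+∞]: v=31
D [α=31,β=+∞]: v=17 after child 2 ≤ α → α-cutoff, skip 1
E [α=31,β=+∞]: v=31 after child 2 ≤ α → α-cutoff, skip 1
B [α=-∞,β=+∞]: v=31
G [α=-∞,β=31]: v=31
F [α=-∞,β=31]: v=31 after child 1 ≥ β → β-cutoff, skip 2
I [α=-∞,β=31]: v=4
J [α=4,β=31]: v=14
K [α=14,β=31]: v=64
H [α=-∞,β=31]: v=64
Root [α=-∞,β=+∞]: v=31
Leaves evaluated: 19 of 23.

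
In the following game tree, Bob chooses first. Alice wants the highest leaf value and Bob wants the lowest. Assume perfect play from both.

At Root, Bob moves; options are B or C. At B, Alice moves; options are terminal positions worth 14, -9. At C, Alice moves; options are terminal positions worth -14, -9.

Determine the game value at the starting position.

B (Alice): max(14, -9) = 14
C (Alice): max(-14, -9) = -9
Root (Bob): min(14, -9) = -9

-9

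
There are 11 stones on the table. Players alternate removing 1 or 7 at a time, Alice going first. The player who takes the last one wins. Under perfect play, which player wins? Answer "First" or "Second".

W/L table (W = player to move can force a win):
i:   0  1  2  3  4  5  6  7  8  9 10 11
     L  W  L  W  L  W  L  W  L  W  L  W
Position 11 is W, so the first player wins.

First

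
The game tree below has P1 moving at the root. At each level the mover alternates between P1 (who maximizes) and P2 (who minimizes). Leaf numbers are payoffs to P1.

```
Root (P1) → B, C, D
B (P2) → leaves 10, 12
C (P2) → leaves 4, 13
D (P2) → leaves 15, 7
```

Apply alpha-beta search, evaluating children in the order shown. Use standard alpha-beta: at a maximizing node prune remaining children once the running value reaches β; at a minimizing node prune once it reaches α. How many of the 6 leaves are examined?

5

B [α=-∞,β=+∞]: v=10
C [α=10,β=+∞]: v=4 after child 1 ≤ α → α-cutoff, skip 1
D [α=10,β=+∞]: v=7
Root [α=-∞,β=+∞]: v=10
Leaves evaluated: 5 of 6.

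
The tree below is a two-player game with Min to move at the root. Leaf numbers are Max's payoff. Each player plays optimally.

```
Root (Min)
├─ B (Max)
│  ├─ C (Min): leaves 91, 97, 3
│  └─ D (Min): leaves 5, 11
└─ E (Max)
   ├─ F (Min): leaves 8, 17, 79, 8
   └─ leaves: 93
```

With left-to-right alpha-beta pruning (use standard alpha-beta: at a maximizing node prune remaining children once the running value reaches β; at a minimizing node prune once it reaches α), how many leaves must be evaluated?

9

C [α=-∞,β=+∞]: v=3
D [α=3,β=+∞]: v=5
B [α=-∞,β=+∞]: v=5
F [α=-∞,β=5]: v=8
E [α=-∞,β=5]: v=8 after child 1 ≥ β → β-cutoff, skip 1
Root [α=-∞,β=+∞]: v=5
Leaves evaluated: 9 of 10.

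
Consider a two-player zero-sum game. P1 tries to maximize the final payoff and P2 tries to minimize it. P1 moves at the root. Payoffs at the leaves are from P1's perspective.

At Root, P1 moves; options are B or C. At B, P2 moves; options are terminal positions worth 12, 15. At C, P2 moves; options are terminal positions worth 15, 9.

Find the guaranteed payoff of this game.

B (P2): min(12, 15) = 12
C (P2): min(15, 9) = 9
Root (P1): max(12, 9) = 12

12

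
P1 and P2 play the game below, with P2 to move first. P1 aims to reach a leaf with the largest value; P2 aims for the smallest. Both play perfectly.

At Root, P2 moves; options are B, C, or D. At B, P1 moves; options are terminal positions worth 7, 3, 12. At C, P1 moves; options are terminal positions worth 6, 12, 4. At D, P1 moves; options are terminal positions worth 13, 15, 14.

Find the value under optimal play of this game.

12

B (P1): max(7, 3, 12) = 12
C (P1): max(6, 12, 4) = 12
D (P1): max(13, 15, 14) = 15
Root (P2): min(12, 12, 15) = 12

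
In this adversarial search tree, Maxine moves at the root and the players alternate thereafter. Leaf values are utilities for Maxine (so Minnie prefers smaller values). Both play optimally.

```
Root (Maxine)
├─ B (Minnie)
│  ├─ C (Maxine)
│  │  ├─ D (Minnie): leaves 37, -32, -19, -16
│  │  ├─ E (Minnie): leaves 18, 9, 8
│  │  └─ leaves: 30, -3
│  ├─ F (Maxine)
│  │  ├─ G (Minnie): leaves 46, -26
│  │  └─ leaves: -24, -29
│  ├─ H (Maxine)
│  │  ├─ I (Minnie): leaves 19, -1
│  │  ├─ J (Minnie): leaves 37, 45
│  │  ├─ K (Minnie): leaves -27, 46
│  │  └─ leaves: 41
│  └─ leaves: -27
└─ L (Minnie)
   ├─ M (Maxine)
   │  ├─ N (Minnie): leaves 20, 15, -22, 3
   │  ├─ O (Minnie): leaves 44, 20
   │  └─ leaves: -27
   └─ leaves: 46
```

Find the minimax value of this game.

20

D (Minnie): min(37, -32, -19, -16) = -32
E (Minnie): min(18, 9, 8) = 8
C (Maxine): max(-32, 8, 30, -3) = 30
G (Minnie): min(46, -26) = -26
F (Maxine): max(-26, -24, -29) = -24
I (Minnie): min(19, -1) = -1
J (Minnie): min(37, 45) = 37
K (Minnie): min(-27, 46) = -27
H (Maxine): max(-1, 37, -27, 41) = 41
B (Minnie): min(30, -24, 41, -27) = -27
N (Minnie): min(20, 15, -22, 3) = -22
O (Minnie): min(44, 20) = 20
M (Maxine): max(-22, 20, -27) = 20
L (Minnie): min(20, 46) = 20
Root (Maxine): max(-27, 20) = 20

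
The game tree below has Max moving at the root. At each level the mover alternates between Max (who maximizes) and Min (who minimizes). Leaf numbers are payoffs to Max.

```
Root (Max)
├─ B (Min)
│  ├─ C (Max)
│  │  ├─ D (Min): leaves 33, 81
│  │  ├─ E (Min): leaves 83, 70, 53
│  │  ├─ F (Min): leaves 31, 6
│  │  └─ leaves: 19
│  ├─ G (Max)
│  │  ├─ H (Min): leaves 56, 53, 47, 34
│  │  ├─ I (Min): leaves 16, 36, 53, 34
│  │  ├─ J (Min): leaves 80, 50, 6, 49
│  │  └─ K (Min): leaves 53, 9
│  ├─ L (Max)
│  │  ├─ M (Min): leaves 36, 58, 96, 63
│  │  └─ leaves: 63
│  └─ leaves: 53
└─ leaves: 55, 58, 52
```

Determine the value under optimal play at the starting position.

D (Min): min(33, 81) = 33
E (Min): min(83, 70, 53) = 53
F (Min): min(31, 6) = 6
C (Max): max(33, 53, 6, 19) = 53
H (Min): min(56, 53, 47, 34) = 34
I (Min): min(16, 36, 53, 34) = 16
J (Min): min(80, 50, 6, 49) = 6
K (Min): min(53, 9) = 9
G (Max): max(34, 16, 6, 9) = 34
M (Min): min(36, 58, 96, 63) = 36
L (Max): max(36, 63) = 63
B (Min): min(53, 34, 63, 53) = 34
Root (Max): max(34, 55, 58, 52) = 58

58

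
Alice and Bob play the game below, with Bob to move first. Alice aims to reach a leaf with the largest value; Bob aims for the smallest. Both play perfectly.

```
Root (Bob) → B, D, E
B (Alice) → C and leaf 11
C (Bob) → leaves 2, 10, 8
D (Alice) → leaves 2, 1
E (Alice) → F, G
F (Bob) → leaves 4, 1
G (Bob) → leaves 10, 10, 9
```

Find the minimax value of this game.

C (Bob): min(2, 10, 8) = 2
B (Alice): max(2, 11) = 11
D (Alice): max(2, 1) = 2
F (Bob): min(4, 1) = 1
G (Bob): min(10, 10, 9) = 9
E (Alice): max(1, 9) = 9
Root (Bob): min(11, 2, 9) = 2

2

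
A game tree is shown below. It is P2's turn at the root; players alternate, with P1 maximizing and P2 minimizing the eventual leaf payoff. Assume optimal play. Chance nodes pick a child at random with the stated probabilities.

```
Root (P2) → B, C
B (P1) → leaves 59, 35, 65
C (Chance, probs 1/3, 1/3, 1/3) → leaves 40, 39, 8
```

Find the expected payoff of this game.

29

B (P1): max(59, 35, 65) = 65
C (Chance): 1/3·40 + 1/3·39 + 1/3·8 = 29
Root (P2): min(65, 29) = 29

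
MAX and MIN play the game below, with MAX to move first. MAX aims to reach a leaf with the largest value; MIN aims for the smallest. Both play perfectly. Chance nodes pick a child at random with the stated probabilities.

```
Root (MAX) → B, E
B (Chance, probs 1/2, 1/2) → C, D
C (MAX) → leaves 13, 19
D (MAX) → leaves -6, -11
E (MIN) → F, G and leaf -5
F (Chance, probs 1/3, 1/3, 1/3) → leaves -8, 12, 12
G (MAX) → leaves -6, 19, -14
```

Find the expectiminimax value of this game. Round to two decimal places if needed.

6.5

C (MAX): max(13, 19) = 19
D (MAX): max(-6, -11) = -6
B (Chance): 1/2·19 + 1/2·-6 = 6.5
F (Chance): 1/3·-8 + 1/3·12 + 1/3·12 = 5.33
G (MAX): max(-6, 19, -14) = 19
E (MIN): min(5.33, 19, -5) = -5
Root (MAX): max(6.5, -5) = 6.5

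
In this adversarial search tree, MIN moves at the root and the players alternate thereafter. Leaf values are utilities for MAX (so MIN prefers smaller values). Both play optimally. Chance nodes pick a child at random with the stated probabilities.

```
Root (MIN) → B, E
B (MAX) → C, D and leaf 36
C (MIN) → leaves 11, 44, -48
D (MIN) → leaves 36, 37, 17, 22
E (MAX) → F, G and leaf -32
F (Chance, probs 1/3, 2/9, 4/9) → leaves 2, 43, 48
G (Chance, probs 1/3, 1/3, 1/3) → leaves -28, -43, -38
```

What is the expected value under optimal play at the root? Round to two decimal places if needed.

31.56

C (MIN): min(11, 44, -48) = -48
D (MIN): min(36, 37, 17, 22) = 17
B (MAX): max(-48, 17, 36) = 36
F (Chance): 1/3·2 + 2/9·43 + 4/9·48 = 31.56
G (Chance): 1/3·-28 + 1/3·-43 + 1/3·-38 = -36.33
E (MAX): max(31.56, -36.33, -32) = 31.56
Root (MIN): min(36, 31.56) = 31.56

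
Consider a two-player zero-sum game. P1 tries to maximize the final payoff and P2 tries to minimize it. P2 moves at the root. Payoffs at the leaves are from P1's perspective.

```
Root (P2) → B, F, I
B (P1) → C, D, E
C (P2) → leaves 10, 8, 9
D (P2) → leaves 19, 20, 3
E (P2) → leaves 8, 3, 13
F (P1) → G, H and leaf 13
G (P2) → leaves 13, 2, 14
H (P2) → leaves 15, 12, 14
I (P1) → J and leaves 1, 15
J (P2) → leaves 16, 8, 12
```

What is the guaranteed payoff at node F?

G: min(13, 2, 14) = 2
H: min(15, 12, 14) = 12
F: max(2, 12, 13) = 13

13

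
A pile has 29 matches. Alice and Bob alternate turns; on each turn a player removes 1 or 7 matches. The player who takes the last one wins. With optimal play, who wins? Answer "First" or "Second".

First

Mark each pile size as W (mover wins) or L (mover loses):
i:   0  1  2  3  4  5  6  7  8  9 10 11 12 13 14 15 16 17 18 19 20 21 22 23 24 25 26 27 28 29
     L  W  L  W  L  W  L  W  L  W  L  W  L  W  L  W  L  W  L  W  L  W  L  W  L  W  L  W  L  W
Position 29 is W, so the first player wins.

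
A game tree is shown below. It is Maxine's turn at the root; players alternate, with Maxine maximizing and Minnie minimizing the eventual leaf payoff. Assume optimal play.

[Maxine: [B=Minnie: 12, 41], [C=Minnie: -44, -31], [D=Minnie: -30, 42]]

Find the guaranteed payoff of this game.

12

B (Minnie): min(12, 41) = 12
C (Minnie): min(-44, -31) = -44
D (Minnie): min(-30, 42) = -30
Root (Maxine): max(12, -44, -30) = 12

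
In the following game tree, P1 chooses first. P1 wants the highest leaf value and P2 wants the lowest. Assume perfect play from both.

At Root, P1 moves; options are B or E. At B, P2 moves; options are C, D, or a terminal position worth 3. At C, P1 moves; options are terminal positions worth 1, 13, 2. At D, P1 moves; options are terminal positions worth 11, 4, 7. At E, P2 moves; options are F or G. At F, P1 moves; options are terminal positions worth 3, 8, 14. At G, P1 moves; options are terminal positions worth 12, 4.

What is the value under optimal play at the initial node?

12

C (P1): max(1, 13, 2) = 13
D (P1): max(11, 4, 7) = 11
B (P2): min(13, 11, 3) = 3
F (P1): max(3, 8, 14) = 14
G (P1): max(12, 4) = 12
E (P2): min(14, 12) = 12
Root (P1): max(3, 12) = 12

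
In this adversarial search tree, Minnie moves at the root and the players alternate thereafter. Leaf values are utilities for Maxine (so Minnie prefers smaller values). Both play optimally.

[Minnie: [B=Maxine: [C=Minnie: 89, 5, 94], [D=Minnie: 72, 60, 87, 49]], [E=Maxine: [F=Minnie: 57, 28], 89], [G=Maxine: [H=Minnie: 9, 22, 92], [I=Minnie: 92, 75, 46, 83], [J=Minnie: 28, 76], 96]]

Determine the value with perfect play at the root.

49

C (Minnie): min(89, 5, 94) = 5
D (Minnie): min(72, 60, 87, 49) = 49
B (Maxine): max(5, 49) = 49
F (Minnie): min(57, 28) = 28
E (Maxine): max(28, 89) = 89
H (Minnie): min(9, 22, 92) = 9
I (Minnie): min(92, 75, 46, 83) = 46
J (Minnie): min(28, 76) = 28
G (Maxine): max(9, 46, 28, 96) = 96
Root (Minnie): min(49, 89, 96) = 49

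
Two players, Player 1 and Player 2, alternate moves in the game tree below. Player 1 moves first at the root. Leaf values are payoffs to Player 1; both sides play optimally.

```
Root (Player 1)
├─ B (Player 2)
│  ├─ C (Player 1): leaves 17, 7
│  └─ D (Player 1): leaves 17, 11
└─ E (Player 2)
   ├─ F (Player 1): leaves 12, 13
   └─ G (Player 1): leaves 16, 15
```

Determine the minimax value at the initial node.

C (Player 1): max(17, 7) = 17
D (Player 1): max(17, 11) = 17
B (Player 2): min(17, 17) = 17
F (Player 1): max(12, 13) = 13
G (Player 1): max(16, 15) = 16
E (Player 2): min(13, 16) = 13
Root (Player 1): max(17, 13) = 17

17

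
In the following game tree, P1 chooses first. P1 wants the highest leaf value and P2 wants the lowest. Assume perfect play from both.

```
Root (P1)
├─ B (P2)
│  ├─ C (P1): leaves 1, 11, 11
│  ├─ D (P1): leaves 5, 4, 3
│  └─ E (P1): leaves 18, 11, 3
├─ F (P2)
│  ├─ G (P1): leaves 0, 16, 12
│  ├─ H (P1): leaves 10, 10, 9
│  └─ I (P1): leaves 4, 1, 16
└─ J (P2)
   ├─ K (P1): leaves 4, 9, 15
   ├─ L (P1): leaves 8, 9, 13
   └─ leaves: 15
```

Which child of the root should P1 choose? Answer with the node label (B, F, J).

C (P1): max(1, 11, 11) = 11
D (P1): max(5, 4, 3) = 5
E (P1): max(18, 11, 3) = 18
B (P2): min(11, 5, 18) = 5
G (P1): max(0, 16, 12) = 16
H (P1): max(10, 10, 9) = 10
I (P1): max(4, 1, 16) = 16
F (P2): min(16, 10, 16) = 10
K (P1): max(4, 9, 15) = 15
L (P1): max(8, 9, 13) = 13
J (P2): min(15, 13, 15) = 13
Root (P1): max(5, 10, 13) = 13
P1 picks the child with the highest value: J (value 13).

J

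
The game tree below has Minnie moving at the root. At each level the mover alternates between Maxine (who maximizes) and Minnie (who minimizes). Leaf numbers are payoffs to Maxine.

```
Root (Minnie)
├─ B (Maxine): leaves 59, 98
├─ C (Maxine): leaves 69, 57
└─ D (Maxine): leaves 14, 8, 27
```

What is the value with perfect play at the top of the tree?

27

B (Maxine): max(59, 98) = 98
C (Maxine): max(69, 57) = 69
D (Maxine): max(14, 8, 27) = 27
Root (Minnie): min(98, 69, 27) = 27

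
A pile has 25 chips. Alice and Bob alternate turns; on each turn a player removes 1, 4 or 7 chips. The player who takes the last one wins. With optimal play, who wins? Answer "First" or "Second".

Positions where the player to move wins (W) vs loses (L):
i:   0  1  2  3  4  5  6  7  8  9 10 11 12 13 14 15 16 17 18 19 20 21 22 23 24 25
     L  W  L  W  W  L  W  W  L  W  L  W  W  L  W  W  L  W  L  W  W  L  W  W  L  W
Position 25 is W, so the first player wins.

First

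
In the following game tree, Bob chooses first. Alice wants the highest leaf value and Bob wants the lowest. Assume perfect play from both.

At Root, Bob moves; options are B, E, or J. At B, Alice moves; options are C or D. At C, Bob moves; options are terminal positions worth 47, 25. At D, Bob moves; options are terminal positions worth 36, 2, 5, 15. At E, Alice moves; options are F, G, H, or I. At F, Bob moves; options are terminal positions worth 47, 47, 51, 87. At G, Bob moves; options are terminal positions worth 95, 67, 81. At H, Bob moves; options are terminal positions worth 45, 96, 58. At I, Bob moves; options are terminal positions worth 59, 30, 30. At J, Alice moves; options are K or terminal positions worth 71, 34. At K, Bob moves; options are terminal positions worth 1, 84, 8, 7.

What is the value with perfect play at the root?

25

C (Bob): min(47, 25) = 25
D (Bob): min(36, 2, 5, 15) = 2
B (Alice): max(25, 2) = 25
F (Bob): min(47, 47, 51, 87) = 47
G (Bob): min(95, 67, 81) = 67
H (Bob): min(45, 96, 58) = 45
I (Bob): min(59, 30, 30) = 30
E (Alice): max(47, 67, 45, 30) = 67
K (Bob): min(1, 84, 8, 7) = 1
J (Alice): max(1, 71, 34) = 71
Root (Bob): min(25, 67, 71) = 25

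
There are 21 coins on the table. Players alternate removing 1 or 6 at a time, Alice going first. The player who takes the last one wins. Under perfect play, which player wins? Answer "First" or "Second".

Second

Compute winning (W) and losing (L) positions by backward induction:
i:   0  1  2  3  4  5  6  7  8  9 10 11 12 13 14 15 16 17 18 19 20 21
     L  W  L  W  L  W  W  L  W  L  W  L  W  W  L  W  L  W  L  W  W  L
Position 21 is L, so the second player wins.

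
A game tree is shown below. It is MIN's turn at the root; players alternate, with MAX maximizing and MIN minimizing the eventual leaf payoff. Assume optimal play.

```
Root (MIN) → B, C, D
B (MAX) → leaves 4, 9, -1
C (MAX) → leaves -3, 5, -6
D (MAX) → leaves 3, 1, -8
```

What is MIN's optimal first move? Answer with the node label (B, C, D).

D

B (MAX): max(4, 9, -1) = 9
C (MAX): max(-3, 5, -6) = 5
D (MAX): max(3, 1, -8) = 3
Root (MIN): min(9, 5, 3) = 3
MIN picks the child with the lowest value: D (value 3).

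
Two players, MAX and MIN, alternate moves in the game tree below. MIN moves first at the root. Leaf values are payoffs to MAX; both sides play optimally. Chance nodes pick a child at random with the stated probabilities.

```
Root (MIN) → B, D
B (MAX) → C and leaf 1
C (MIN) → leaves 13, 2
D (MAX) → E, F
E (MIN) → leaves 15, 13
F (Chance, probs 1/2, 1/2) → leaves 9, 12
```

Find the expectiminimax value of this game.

2

C (MIN): min(13, 2) = 2
B (MAX): max(2, 1) = 2
E (MIN): min(15, 13) = 13
F (Chance): 1/2·9 + 1/2·12 = 10.5
D (MAX): max(13, 10.5) = 13
Root (MIN): min(2, 13) = 2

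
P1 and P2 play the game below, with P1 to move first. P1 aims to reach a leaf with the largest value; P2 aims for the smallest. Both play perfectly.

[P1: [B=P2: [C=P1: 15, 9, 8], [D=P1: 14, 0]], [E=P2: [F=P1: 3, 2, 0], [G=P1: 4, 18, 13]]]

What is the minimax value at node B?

C: max(15, 9, 8) = 15
D: max(14, 0) = 14
B: min(15, 14) = 14

14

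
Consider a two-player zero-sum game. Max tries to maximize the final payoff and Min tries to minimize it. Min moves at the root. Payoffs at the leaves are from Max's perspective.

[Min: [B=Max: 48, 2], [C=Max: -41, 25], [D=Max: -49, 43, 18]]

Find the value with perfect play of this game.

B (Max): max(48, 2) = 48
C (Max): max(-41, 25) = 25
D (Max): max(-49, 43, 18) = 43
Root (Min): min(48, 25, 43) = 25

25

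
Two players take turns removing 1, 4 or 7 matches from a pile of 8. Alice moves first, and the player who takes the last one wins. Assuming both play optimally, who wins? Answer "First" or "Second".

Second

Compute winning (W) and losing (L) positions by backward induction:
i:   0  1  2  3  4  5  6  7  8
     L  W  L  W  W  L  W  W  L
Position 8 is L, so the second player wins.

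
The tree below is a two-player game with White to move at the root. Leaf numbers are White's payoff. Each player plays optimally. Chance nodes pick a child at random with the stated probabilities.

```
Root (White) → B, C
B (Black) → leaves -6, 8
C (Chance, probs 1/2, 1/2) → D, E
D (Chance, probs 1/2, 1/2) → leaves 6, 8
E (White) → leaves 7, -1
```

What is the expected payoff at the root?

7

B (Black): min(-6, 8) = -6
D (Chance): 1/2·6 + 1/2·8 = 7
E (White): max(7, -1) = 7
C (Chance): 1/2·7 + 1/2·7 = 7
Root (White): max(-6, 7) = 7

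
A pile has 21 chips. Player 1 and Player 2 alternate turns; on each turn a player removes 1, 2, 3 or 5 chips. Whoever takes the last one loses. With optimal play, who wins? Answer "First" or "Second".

i:   0  1  2  3  4  5  6  7  8  9 10 11 12 13 14 15 16 17 18 19 20 21
     W  L  W  W  W  L  W  W  W  L  W  W  W  L  W  W  W  L  W  W  W  L
Position 21 is L, so the second player wins.

Second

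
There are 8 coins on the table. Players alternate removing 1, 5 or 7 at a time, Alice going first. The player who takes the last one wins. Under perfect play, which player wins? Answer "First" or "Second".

Mark each pile size as W (mover wins) or L (mover loses):
i:   0  1  2  3  4  5  6  7  8
     L  W  L  W  L  W  L  W  L
Position 8 is L, so the second player wins.

Second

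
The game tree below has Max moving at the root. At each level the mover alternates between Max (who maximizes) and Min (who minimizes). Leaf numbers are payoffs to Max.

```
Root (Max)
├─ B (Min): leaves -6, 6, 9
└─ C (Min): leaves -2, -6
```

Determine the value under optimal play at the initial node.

-6

B (Min): min(-6, 6, 9) = -6
C (Min): min(-2, -6) = -6
Root (Max): max(-6, -6) = -6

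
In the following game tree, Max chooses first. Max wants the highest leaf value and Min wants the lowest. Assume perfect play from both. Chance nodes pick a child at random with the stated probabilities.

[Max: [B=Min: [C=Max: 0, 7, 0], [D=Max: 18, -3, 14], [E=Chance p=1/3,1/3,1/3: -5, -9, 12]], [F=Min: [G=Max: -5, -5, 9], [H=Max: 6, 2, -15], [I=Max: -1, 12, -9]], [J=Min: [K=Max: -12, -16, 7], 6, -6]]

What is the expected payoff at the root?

C (Max): max(0, 7, 0) = 7
D (Max): max(18, -3, 14) = 18
E (Chance): 1/3·-5 + 1/3·-9 + 1/3·12 = -0.67
B (Min): min(7, 18, -0.67) = -0.67
G (Max): max(-5, -5, 9) = 9
H (Max): max(6, 2, -15) = 6
I (Max): max(-1, 12, -9) = 12
F (Min): min(9, 6, 12) = 6
K (Max): max(-12, -16, 7) = 7
J (Min): min(7, 6, -6) = -6
Root (Max): max(-0.67, 6, -6) = 6

6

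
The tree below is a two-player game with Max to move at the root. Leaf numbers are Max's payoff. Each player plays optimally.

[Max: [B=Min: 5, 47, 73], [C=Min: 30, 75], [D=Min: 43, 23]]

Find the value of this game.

B (Min): min(5, 47, 73) = 5
C (Min): min(30, 75) = 30
D (Min): min(43, 23) = 23
Root (Max): max(5, 30, 23) = 30

30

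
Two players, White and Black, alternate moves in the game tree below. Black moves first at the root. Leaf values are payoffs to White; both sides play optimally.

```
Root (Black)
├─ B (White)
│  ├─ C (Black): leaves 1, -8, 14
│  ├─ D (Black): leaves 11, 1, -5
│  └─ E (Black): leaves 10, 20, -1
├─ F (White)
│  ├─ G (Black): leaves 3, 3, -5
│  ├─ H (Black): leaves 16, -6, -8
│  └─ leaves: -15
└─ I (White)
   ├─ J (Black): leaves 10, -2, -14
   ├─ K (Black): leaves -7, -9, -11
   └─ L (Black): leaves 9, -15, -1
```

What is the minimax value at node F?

-5

G: min(3, 3, -5) = -5
H: min(16, -6, -8) = -8
F: max(-5, -8, -15) = -5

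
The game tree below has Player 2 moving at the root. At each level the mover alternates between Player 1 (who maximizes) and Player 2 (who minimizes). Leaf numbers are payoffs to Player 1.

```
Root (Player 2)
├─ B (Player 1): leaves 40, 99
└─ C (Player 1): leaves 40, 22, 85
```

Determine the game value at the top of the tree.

B (Player 1): max(40, 99) = 99
C (Player 1): max(40, 22, 85) = 85
Root (Player 2): min(99, 85) = 85

85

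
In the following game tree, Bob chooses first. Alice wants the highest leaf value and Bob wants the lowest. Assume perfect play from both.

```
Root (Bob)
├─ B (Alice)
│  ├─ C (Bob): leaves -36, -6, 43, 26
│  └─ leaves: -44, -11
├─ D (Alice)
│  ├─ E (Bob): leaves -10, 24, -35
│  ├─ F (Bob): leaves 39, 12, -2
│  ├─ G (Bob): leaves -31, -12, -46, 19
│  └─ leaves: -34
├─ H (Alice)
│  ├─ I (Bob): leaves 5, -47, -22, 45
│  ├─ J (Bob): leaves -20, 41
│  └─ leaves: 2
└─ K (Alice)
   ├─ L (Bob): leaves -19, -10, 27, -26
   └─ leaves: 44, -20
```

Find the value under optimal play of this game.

C (Bob): min(-36, -6, 43, 26) = -36
B (Alice): max(-36, -44, -11) = -11
E (Bob): min(-10, 24, -35) = -35
F (Bob): min(39, 12, -2) = -2
G (Bob): min(-31, -12, -46, 19) = -46
D (Alice): max(-35, -2, -46, -34) = -2
I (Bob): min(5, -47, -22, 45) = -47
J (Bob): min(-20, 41) = -20
H (Alice): max(-47, -20, 2) = 2
L (Bob): min(-19, -10, 27, -26) = -26
K (Alice): max(-26, 44, -20) = 44
Root (Bob): min(-11, -2, 2, 44) = -11

-11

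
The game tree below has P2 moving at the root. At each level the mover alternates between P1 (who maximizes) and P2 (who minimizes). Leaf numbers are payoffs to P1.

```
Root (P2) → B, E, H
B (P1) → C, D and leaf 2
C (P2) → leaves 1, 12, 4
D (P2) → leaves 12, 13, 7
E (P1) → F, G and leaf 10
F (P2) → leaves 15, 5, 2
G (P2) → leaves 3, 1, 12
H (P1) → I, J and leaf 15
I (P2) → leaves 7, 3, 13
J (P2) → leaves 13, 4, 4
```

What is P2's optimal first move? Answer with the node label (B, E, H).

B

C (P2): min(1, 12, 4) = 1
D (P2): min(12, 13, 7) = 7
B (P1): max(1, 7, 2) = 7
F (P2): min(15, 5, 2) = 2
G (P2): min(3, 1, 12) = 1
E (P1): max(2, 1, 10) = 10
I (P2): min(7, 3, 13) = 3
J (P2): min(13, 4, 4) = 4
H (P1): max(3, 4, 15) = 15
Root (P2): min(7, 10, 15) = 7
P2 picks the child with the lowest value: B (value 7).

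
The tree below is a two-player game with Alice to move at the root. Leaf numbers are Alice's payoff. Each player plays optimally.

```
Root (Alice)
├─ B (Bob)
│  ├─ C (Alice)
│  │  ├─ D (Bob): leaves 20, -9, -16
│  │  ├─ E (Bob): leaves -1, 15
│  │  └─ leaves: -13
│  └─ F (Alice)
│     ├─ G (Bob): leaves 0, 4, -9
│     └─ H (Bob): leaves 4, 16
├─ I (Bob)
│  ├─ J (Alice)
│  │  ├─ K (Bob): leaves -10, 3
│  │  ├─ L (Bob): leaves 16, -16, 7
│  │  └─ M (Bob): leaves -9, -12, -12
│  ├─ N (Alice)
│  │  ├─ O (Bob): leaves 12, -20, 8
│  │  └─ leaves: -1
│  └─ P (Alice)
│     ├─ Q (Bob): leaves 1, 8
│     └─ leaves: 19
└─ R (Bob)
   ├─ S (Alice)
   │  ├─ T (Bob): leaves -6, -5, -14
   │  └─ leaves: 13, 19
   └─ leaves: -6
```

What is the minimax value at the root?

D (Bob): min(20, -9, -16) = -16
E (Bob): min(-1, 15) = -1
C (Alice): max(-16, -1, -13) = -1
G (Bob): min(0, 4, -9) = -9
H (Bob): min(4, 16) = 4
F (Alice): max(-9, 4) = 4
B (Bob): min(-1, 4) = -1
K (Bob): min(-10, 3) = -10
L (Bob): min(16, -16, 7) = -16
M (Bob): min(-9, -12, -12) = -12
J (Alice): max(-10, -16, -12) = -10
O (Bob): min(12, -20, 8) = -20
N (Alice): max(-20, -1) = -1
Q (Bob): min(1, 8) = 1
P (Alice): max(1, 19) = 19
I (Bob): min(-10, -1, 19) = -10
T (Bob): min(-6, -5, -14) = -14
S (Alice): max(-14, 13, 19) = 19
R (Bob): min(19, -6) = -6
Root (Alice): max(-1, -10, -6) = -1

-1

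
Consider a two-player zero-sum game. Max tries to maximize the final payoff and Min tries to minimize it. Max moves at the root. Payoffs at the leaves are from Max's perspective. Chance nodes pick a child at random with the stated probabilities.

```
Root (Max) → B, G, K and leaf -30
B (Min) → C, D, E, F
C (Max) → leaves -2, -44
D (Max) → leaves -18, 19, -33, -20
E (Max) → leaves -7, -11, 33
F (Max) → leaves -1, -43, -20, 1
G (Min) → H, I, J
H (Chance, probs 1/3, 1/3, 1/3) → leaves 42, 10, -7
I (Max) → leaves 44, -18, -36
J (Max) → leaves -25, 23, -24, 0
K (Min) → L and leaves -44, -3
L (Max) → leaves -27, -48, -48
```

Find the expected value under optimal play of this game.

15

C (Max): max(-2, -44) = -2
D (Max): max(-18, 19, -33, -20) = 19
E (Max): max(-7, -11, 33) = 33
F (Max): max(-1, -43, -20, 1) = 1
B (Min): min(-2, 19, 33, 1) = -2
H (Chance): 1/3·42 + 1/3·10 + 1/3·-7 = 15
I (Max): max(44, -18, -36) = 44
J (Max): max(-25, 23, -24, 0) = 23
G (Min): min(15, 44, 23) = 15
L (Max): max(-27, -48, -48) = -27
K (Min): min(-27, -44, -3) = -44
Root (Max): max(-2, 15, -44, -30) = 15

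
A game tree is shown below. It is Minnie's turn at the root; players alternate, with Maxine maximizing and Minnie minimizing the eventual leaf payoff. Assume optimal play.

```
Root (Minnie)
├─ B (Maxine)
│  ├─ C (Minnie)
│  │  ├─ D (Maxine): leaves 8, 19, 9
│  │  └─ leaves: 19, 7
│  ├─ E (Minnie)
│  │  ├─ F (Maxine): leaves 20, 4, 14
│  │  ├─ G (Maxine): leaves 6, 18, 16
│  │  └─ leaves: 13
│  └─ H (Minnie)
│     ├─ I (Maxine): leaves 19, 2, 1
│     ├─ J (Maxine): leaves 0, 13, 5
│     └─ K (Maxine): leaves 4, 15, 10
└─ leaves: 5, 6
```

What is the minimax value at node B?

D: max(8, 19, 9) = 19
C: min(19, 19, 7) = 7
F: max(20, 4, 14) = 20
G: max(6, 18, 16) = 18
E: min(20, 18, 13) = 13
I: max(19, 2, 1) = 19
J: max(0, 13, 5) = 13
K: max(4, 15, 10) = 15
H: min(19, 13, 15) = 13
B: max(7, 13, 13) = 13

13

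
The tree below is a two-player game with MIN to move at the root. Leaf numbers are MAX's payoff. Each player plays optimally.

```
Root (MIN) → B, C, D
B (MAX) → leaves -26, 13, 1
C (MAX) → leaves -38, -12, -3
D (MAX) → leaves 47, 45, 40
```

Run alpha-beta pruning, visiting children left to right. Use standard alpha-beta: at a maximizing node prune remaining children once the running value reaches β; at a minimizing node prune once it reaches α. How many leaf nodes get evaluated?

7

B [α=-∞,β=+∞]: v=13
C [α=-∞,β=13]: v=-3
D [α=-∞,β=-3]: v=47 after child 1 ≥ β → β-cutoff, skip 2
Root [α=-∞,β=+∞]: v=-3
Leaves evaluated: 7 of 9.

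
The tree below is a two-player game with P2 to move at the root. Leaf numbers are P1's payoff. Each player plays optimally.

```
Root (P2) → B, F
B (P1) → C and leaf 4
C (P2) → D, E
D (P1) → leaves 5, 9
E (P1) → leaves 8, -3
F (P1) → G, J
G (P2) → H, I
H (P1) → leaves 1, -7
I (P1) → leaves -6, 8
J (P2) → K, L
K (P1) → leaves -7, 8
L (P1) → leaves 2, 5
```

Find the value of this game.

D (P1): max(5, 9) = 9
E (P1): max(8, -3) = 8
C (P2): min(9, 8) = 8
B (P1): max(8, 4) = 8
H (P1): max(1, -7) = 1
I (P1): max(-6, 8) = 8
G (P2): min(1, 8) = 1
K (P1): max(-7, 8) = 8
L (P1): max(2, 5) = 5
J (P2): min(8, 5) = 5
F (P1): max(1, 5) = 5
Root (P2): min(8, 5) = 5

5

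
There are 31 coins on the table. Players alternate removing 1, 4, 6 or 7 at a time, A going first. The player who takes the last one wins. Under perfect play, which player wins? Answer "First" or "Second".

Second

Positions where the player to move wins (W) vs loses (L):
i:   0  1  2  3  4  5  6  7  8  9 10 11 12 13 14 15 16 17 18 19 20 21 22 23 24 25 26 27 28 29 30 31
     L  W  L  W  W  L  W  W  W  W  L  W  W  L  W  L  W  W  L  W  W  W  W  L  W  W  L  W  L  W  W  L
Position 31 is L, so the second player wins.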